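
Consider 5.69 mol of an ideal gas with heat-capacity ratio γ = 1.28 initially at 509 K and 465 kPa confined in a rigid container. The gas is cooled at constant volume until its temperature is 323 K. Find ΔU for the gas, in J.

-31400 J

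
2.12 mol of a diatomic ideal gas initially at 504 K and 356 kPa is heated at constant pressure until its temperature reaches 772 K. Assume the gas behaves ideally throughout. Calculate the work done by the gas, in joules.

4720 J

V₁ = nRT₁/P₁ = 2.12×8.314×504/356 = 25.0 L.
Isobaric: P stays 356 kPa; V/T = const ⇒ T₂ = 772 K, V₂ = 38.2 L.
W = PΔV = 356×(38.2−25.0) kPa·L = 4720 J.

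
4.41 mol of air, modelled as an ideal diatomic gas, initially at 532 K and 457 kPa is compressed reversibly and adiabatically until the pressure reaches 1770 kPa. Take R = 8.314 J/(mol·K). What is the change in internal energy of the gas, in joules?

V₁ = nRT₁/P₁ = 4.41×8.314×532/457 = 42.7 L.
Adiabatic: T₂/T₁ = (P₂/P₁)^((γ−1)/γ) ⇒ T₂ = 532×(3.87)^0.286 = 783 K; V₂ = 16.2 L.
For an ideal gas ΔU = nCvΔT with Cv = (5/2)R = 20.8 J/(mol·K).
ΔU = 4.41×20.8×(783−532) = 23000 J.

23000 J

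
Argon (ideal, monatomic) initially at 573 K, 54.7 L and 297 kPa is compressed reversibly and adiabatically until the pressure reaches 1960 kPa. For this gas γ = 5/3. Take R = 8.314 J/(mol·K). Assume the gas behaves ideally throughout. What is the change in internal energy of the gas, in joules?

27500 J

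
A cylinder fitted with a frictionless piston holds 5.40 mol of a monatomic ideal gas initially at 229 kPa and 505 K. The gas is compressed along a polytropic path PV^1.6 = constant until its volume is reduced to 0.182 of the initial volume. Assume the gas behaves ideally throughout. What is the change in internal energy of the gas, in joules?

V₁ = nRT₁/P₁ = 5.40×8.314×505/229 = 99.0 L.
Polytropic n=1.6: T₂ = T₁(V₁/V₂)^(n−1) = 505×(5.49)^0.60 = 1400 K; P₂ = P₁(V₁/V₂)^n = 3500 kPa.
For an ideal gas ΔU = nCvΔT with Cv = (3/2)R = 12.5 J/(mol·K).
ΔU = 5.40×12.5×(1400−505) = 60500 J.

60500 J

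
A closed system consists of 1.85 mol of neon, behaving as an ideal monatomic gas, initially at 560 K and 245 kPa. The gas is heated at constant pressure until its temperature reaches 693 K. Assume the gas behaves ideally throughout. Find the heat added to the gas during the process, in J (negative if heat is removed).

V₁ = nRT₁/P₁ = 1.85×8.314×560/245 = 35.2 L.
Isobaric: P stays 245 kPa; V/T = const ⇒ T₂ = 693 K, V₂ = 43.5 L.
W = PΔV = 245×(43.5−35.2) kPa·L = 2050 J.
ΔU = nCvΔT = 1.85×12.5×(693−560) = 3070 J.
Q = ΔU + W = nCpΔT = 5110 J.

5110 J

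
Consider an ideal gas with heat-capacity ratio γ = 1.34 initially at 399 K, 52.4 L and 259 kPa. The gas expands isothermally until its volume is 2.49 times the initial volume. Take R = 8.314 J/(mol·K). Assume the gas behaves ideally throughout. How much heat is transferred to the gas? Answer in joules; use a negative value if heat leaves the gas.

12400 J

n = P₁V₁/(RT₁) = 259×52.4/(8.314×399) = 4.09 mol.
Isothermal: T stays 399 K; PV = const ⇒ V₂ = 130 L, P₂ = 104 kPa.
ΔU = 0 (ideal gas, T constant).
W = nRT ln(V₂/V₁) = 4.09×8.314×399×ln(2.49) = 12400 J.
Q = ΔU + W = 12400 J.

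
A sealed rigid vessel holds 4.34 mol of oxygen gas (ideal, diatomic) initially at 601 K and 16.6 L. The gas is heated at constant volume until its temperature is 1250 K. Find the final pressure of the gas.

2720 kPa

P₁ = nRT₁/V₁ = 4.34×8.314×601/16.6 = 1310 kPa.
Isochoric: V stays 16.6 L; P/T = const ⇒ T₂ = 1250 K, P₂ = 2720 kPa.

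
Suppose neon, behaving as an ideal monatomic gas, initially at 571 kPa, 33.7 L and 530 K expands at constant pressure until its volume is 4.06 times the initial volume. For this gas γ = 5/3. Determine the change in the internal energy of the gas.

n = P₁V₁/(RT₁) = 571×33.7/(8.314×530) = 4.37 mol.
Isobaric: P stays 571 kPa; V/T = const ⇒ T₂ = 2150 K, V₂ = 137 L.
For an ideal gas ΔU = nCvΔT with Cv = (3/2)R = 12.5 J/(mol·K).
ΔU = 4.37×12.5×(2150−530) = 88300 J.

88300 J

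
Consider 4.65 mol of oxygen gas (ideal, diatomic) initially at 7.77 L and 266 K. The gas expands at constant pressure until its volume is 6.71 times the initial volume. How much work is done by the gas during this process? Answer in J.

58700 J

P₁ = nRT₁/V₁ = 4.65×8.314×266/7.77 = 1320 kPa.
Isobaric: P stays 1320 kPa; V/T = const ⇒ T₂ = 1780 K, V₂ = 52.1 L.
W = PΔV = 1320×(52.1−7.77) kPa·L = 58700 J.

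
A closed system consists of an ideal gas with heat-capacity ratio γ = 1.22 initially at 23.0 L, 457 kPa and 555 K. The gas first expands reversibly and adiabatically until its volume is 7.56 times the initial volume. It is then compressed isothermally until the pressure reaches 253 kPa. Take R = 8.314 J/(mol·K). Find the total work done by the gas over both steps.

n = P₁V₁/(RT₁) = 457×23.0/(8.314×555) = 2.28 mol.
Step 1 — Adiabatic: TV^(γ−1) = const ⇒ T₂ = 555×(0.132)^0.220 = 356 K; PV^γ = const ⇒ P₂ = 38.7 kPa.
ΔU = nCvΔT = 2.28×37.8×(356−555) = -17200 J.
Q = 0 for an adiabatic process, so W = −ΔU = 17200 J.
State after step 1: P = 38.7 kPa, V = 174 L, T = 356 K.
Step 2 — Isothermal: T stays 356 K; PV = const ⇒ V₂ = 26.6 L, P₂ = 253 kPa.
ΔU = 0 (ideal gas, T constant).
W = nRT ln(V₂/V₁) = 2.28×8.314×356×ln(0.153) = -12600 J.
Q = ΔU + W = -12600 J.
Net over both steps: W = 4520 J, Q = -12600 J, ΔU = -17200 J.

4520 J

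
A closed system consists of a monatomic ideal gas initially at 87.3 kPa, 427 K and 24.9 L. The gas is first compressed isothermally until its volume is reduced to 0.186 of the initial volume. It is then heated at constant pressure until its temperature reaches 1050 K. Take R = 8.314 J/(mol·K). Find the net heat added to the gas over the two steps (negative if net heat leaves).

n = P₁V₁/(RT₁) = 87.3×24.9/(8.314×427) = 0.612 mol.
Step 1 — Isothermal: T stays 427 K; PV = const ⇒ V₂ = 4.63 L, P₂ = 469 kPa.
ΔU = 0 (ideal gas, T constant).
W = nRT ln(V₂/V₁) = 0.612×8.314×427×ln(0.186) = -3660 J.
Q = ΔU + W = -3660 J.
State after step 1: P = 469 kPa, V = 4.63 L, T = 427 K.
Step 2 — Isobaric: P stays 469 kPa; V/T = const ⇒ T₂ = 1050 K, V₂ = 11.4 L.
W = PΔV = 469×(11.4−4.63) kPa·L = 3170 J.
ΔU = nCvΔT = 0.612×12.5×(1050−427) = 4760 J.
Q = ΔU + W = nCpΔT = 7930 J.
Net over both steps: W = -485 J, Q = 4270 J, ΔU = 4760 J.

4270 J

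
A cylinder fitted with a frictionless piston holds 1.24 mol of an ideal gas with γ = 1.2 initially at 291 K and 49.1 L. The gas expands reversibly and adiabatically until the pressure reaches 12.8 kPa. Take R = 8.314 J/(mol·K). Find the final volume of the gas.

P₁ = nRT₁/V₁ = 1.24×8.314×291/49.1 = 61.1 kPa.
Adiabatic: T₂/T₁ = (P₂/P₁)^((γ−1)/γ) ⇒ T₂ = 291×(0.209)^0.167 = 224 K; V₂ = 181 L.

181 L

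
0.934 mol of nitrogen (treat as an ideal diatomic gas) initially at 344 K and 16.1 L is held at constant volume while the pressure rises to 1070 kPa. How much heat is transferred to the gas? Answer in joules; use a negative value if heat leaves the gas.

P₁ = nRT₁/V₁ = 0.934×8.314×344/16.1 = 166 kPa.
Isochoric: V stays 16.1 L; P/T = const ⇒ T₂ = 2220 K, P₂ = 1070 kPa.
W = 0 (no volume change).
ΔU = nCvΔT = 0.934×20.8×(2220−344) = 36400 J.
Q = ΔU = 36400 J.

36400 J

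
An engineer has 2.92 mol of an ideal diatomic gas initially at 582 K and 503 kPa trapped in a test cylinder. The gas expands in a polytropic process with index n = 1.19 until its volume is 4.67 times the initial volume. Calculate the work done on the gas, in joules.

V₁ = nRT₁/P₁ = 2.92×8.314×582/503 = 28.1 L.
Polytropic n=1.19: T₂ = T₁(V₁/V₂)^(n−1) = 582×(0.214)^0.19 = 434 K; P₂ = P₁(V₁/V₂)^n = 80.4 kPa.
W = (P₁V₁−P₂V₂)/(n−1) = (503×28.1−80.4×131)/0.19 = 18900 J.
Work done on the gas = −W_by = -18900 J.

-18900 J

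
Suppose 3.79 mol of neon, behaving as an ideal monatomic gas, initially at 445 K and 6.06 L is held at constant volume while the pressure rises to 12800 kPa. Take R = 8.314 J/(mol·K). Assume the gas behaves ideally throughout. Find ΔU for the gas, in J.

95300 J

P₁ = nRT₁/V₁ = 3.79×8.314×445/6.06 = 2310 kPa.
Isochoric: V stays 6.06 L; P/T = const ⇒ T₂ = 2460 K, P₂ = 12800 kPa.
For an ideal gas ΔU = nCvΔT with Cv = (3/2)R = 12.5 J/(mol·K).
ΔU = 3.79×12.5×(2460−445) = 95300 J.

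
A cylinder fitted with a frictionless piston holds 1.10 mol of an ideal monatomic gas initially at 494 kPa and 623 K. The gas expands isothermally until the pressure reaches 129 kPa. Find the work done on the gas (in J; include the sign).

V₁ = nRT₁/P₁ = 1.10×8.314×623/494 = 11.5 L.
Isothermal: T stays 623 K; PV = const ⇒ V₂ = 44.2 L, P₂ = 129 kPa.
W = nRT ln(V₂/V₁) = 1.10×8.314×623×ln(3.83) = 7650 J.
Work done on the gas = −W_by = -7650 J.

-7650 J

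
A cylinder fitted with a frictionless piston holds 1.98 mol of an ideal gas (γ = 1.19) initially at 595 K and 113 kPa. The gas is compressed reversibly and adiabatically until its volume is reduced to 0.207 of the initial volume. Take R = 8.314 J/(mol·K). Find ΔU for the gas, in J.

V₁ = nRT₁/P₁ = 1.98×8.314×595/113 = 86.7 L.
Adiabatic: TV^(γ−1) = const ⇒ T₂ = 595×(4.83)^0.190 = 803 K; PV^γ = const ⇒ P₂ = 736 kPa.
For an ideal gas ΔU = nCvΔT with Cv = R/(γ−1) = 43.8 J/(mol·K).
ΔU = 1.98×43.8×(803−595) = 18000 J.

18000 J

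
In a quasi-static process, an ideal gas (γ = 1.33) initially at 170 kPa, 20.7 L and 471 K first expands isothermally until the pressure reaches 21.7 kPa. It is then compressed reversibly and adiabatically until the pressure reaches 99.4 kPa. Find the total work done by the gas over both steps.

n = P₁V₁/(RT₁) = 170×20.7/(8.314×471) = 0.899 mol.
Step 1 — Isothermal: T stays 471 K; PV = const ⇒ V₂ = 162 L, P₂ = 21.7 kPa.
ΔU = 0 (ideal gas, T constant).
W = nRT ln(V₂/V₁) = 0.899×8.314×471×ln(7.83) = 7240 J.
Q = ΔU + W = 7240 J.
State after step 1: P = 21.7 kPa, V = 162 L, T = 471 K.
Step 2 — Adiabatic: T₂/T₁ = (P₂/P₁)^((γ−1)/γ) ⇒ T₂ = 471×(4.58)^0.248 = 687 K; V₂ = 51.6 L.
ΔU = nCvΔT = 0.899×25.2×(687−471) = 4890 J.
Q = 0 for an adiabatic process, so W = −ΔU = -4890 J.
Net over both steps: W = 2350 J, Q = 7240 J, ΔU = 4890 J.

2350 J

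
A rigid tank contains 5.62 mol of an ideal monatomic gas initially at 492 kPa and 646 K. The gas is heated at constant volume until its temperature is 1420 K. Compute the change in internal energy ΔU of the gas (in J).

V₁ = nRT₁/P₁ = 5.62×8.314×646/492 = 61.3 L.
Isochoric: V stays 61.3 L; P/T = const ⇒ T₂ = 1420 K, P₂ = 1080 kPa.
For an ideal gas ΔU = nCvΔT with Cv = (3/2)R = 12.5 J/(mol·K).
ΔU = 5.62×12.5×(1420−646) = 54200 J.

54200 J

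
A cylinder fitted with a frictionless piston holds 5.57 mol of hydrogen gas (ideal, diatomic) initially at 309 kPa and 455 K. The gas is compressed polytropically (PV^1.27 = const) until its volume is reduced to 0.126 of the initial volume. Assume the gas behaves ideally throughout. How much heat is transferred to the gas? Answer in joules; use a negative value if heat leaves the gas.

-19000 J

V₁ = nRT₁/P₁ = 5.57×8.314×455/309 = 68.2 L.
Polytropic n=1.27: T₂ = T₁(V₁/V₂)^(n−1) = 455×(7.94)^0.27 = 796 K; P₂ = P₁(V₁/V₂)^n = 4290 kPa.
W = (P₁V₁−P₂V₂)/(n−1) = (309×68.2−4290×8.59)/0.27 = -58500 J.
ΔU = nCvΔT = 5.57×20.8×(796−455) = 39500 J.
Q = ΔU + W = -19000 J.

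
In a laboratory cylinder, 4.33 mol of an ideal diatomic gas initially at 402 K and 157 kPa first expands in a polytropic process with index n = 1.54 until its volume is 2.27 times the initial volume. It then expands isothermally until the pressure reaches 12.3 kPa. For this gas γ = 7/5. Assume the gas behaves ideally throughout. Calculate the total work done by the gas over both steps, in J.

21500 J

V₁ = nRT₁/P₁ = 4.33×8.314×402/157 = 92.2 L.
Step 1 — Polytropic n=1.54: T₂ = T₁(V₁/V₂)^(n−1) = 402×(0.441)^0.54 = 258 K; P₂ = P₁(V₁/V₂)^n = 44.4 kPa.
W = (P₁V₁−P₂V₂)/(n−1) = (157×92.2−44.4×209)/0.54 = 9590 J.
ΔU = nCvΔT = 4.33×20.8×(258−402) = -12900 J.
Q = ΔU + W = -3360 J.
State after step 1: P = 44.4 kPa, V = 209 L, T = 258 K.
Step 2 — Isothermal: T stays 258 K; PV = const ⇒ V₂ = 756 L, P₂ = 12.3 kPa.
ΔU = 0 (ideal gas, T constant).
W = nRT ln(V₂/V₁) = 4.33×8.314×258×ln(3.61) = 11900 J.
Q = ΔU + W = 11900 J.
Net over both steps: W = 21500 J, Q = 8580 J, ΔU = -12900 J.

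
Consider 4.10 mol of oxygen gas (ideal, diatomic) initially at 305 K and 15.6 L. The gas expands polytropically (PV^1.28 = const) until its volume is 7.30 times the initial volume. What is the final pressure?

P₁ = nRT₁/V₁ = 4.10×8.314×305/15.6 = 666 kPa.
Polytropic n=1.28: T₂ = T₁(V₁/V₂)^(n−1) = 305×(0.137)^0.28 = 175 K; P₂ = P₁(V₁/V₂)^n = 52.3 kPa.

52.3 kPa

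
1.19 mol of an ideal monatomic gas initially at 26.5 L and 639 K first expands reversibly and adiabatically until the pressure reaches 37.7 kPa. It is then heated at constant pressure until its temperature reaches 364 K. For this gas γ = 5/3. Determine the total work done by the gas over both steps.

5530 J

P₁ = nRT₁/V₁ = 1.19×8.314×639/26.5 = 239 kPa.
Step 1 — Adiabatic: T₂/T₁ = (P₂/P₁)^((γ−1)/γ) ⇒ T₂ = 639×(0.158)^0.400 = 305 K; V₂ = 80.2 L.
ΔU = nCvΔT = 1.19×12.5×(305−639) = -4950 J.
Q = 0 for an adiabatic process, so W = −ΔU = 4950 J.
State after step 1: P = 37.7 kPa, V = 80.2 L, T = 305 K.
Step 2 — Isobaric: P stays 37.7 kPa; V/T = const ⇒ T₂ = 364 K, V₂ = 95.5 L.
W = PΔV = 37.7×(95.5−80.2) kPa·L = 579 J.
ΔU = nCvΔT = 1.19×12.5×(364−305) = 868 J.
Q = ΔU + W = nCpΔT = 1450 J.
Net over both steps: W = 5530 J, Q = 1450 J, ΔU = -4080 J.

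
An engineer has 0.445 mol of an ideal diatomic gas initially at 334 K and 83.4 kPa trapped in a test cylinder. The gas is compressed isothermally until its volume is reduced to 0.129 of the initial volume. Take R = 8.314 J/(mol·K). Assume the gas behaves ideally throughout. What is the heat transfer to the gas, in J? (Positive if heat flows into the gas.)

-2530 J

V₁ = nRT₁/P₁ = 0.445×8.314×334/83.4 = 14.8 L.
Isothermal: T stays 334 K; PV = const ⇒ V₂ = 1.91 L, P₂ = 647 kPa.
ΔU = 0 (ideal gas, T constant).
W = nRT ln(V₂/V₁) = 0.445×8.314×334×ln(0.129) = -2530 J.
Q = ΔU + W = -2530 J.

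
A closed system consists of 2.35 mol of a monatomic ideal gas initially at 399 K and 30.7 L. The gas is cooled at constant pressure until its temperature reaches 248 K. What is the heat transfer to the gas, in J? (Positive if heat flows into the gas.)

P₁ = nRT₁/V₁ = 2.35×8.314×399/30.7 = 254 kPa.
Isobaric: P stays 254 kPa; V/T = const ⇒ T₂ = 248 K, V₂ = 19.1 L.
W = PΔV = 254×(19.1−30.7) kPa·L = -2950 J.
ΔU = nCvΔT = 2.35×12.5×(248−399) = -4430 J.
Q = ΔU + W = nCpΔT = -7380 J.

-7380 J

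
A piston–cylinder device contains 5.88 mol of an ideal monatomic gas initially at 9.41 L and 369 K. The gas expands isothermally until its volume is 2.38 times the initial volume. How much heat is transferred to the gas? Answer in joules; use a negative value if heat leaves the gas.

15600 J

P₁ = nRT₁/V₁ = 5.88×8.314×369/9.41 = 1920 kPa.
Isothermal: T stays 369 K; PV = const ⇒ V₂ = 22.4 L, P₂ = 805 kPa.
ΔU = 0 (ideal gas, T constant).
W = nRT ln(V₂/V₁) = 5.88×8.314×369×ln(2.38) = 15600 J.
Q = ΔU + W = 15600 J.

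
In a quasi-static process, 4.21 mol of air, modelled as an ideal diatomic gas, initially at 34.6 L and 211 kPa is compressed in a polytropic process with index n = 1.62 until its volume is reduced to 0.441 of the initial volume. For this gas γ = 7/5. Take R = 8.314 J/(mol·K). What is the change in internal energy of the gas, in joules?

12100 J

T₁ = P₁V₁/(nR) = 211×34.6/(4.21×8.314) = 209 K.
Polytropic n=1.62: T₂ = T₁(V₁/V₂)^(n−1) = 209×(2.27)^0.62 = 347 K; P₂ = P₁(V₁/V₂)^n = 795 kPa.
For an ideal gas ΔU = nCvΔT with Cv = (5/2)R = 20.8 J/(mol·K).
ΔU = 4.21×20.8×(347−209) = 12100 J.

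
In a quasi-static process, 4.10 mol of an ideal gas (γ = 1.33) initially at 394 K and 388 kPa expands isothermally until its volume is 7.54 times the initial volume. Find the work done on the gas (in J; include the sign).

V₁ = nRT₁/P₁ = 4.10×8.314×394/388 = 34.6 L.
Isothermal: T stays 394 K; PV = const ⇒ V₂ = 261 L, P₂ = 51.5 kPa.
W = nRT ln(V₂/V₁) = 4.10×8.314×394×ln(7.54) = 27100 J.
Work done on the gas = −W_by = -27100 J.

-27100 J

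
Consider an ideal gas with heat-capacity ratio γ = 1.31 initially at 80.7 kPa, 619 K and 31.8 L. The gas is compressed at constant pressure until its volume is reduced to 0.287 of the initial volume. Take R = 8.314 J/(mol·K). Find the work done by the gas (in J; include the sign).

-1830 J

n = P₁V₁/(RT₁) = 80.7×31.8/(8.314×619) = 0.499 mol.
Isobaric: P stays 80.7 kPa; V/T = const ⇒ T₂ = 178 K, V₂ = 9.13 L.
W = PΔV = 80.7×(9.13−31.8) kPa·L = -1830 J.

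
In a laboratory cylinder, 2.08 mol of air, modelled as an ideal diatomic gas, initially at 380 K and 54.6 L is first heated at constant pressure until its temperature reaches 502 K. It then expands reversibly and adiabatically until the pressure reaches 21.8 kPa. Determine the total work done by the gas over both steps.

P₁ = nRT₁/V₁ = 2.08×8.314×380/54.6 = 120 kPa.
Step 1 — Isobaric: P stays 120 kPa; V/T = const ⇒ T₂ = 502 K, V₂ = 72.1 L.
W = PΔV = 120×(72.1−54.6) kPa·L = 2110 J.
ΔU = nCvΔT = 2.08×20.8×(502−380) = 5270 J.
Q = ΔU + W = nCpΔT = 7380 J.
State after step 1: P = 120 kPa, V = 72.1 L, T = 502 K.
Step 2 — Adiabatic: T₂/T₁ = (P₂/P₁)^((γ−1)/γ) ⇒ T₂ = 502×(0.181)^0.286 = 308 K; V₂ = 244 L.
ΔU = nCvΔT = 2.08×20.8×(308−502) = -8380 J.
Q = 0 for an adiabatic process, so W = −ΔU = 8380 J.
Net over both steps: W = 10500 J, Q = 7380 J, ΔU = -3110 J.

10500 J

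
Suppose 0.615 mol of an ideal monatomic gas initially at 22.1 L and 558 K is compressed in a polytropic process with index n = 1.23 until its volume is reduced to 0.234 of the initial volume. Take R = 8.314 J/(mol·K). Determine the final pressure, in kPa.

P₁ = nRT₁/V₁ = 0.615×8.314×558/22.1 = 129 kPa.
Polytropic n=1.23: T₂ = T₁(V₁/V₂)^(n−1) = 558×(4.27)^0.23 = 779 K; P₂ = P₁(V₁/V₂)^n = 771 kPa.

771 kPa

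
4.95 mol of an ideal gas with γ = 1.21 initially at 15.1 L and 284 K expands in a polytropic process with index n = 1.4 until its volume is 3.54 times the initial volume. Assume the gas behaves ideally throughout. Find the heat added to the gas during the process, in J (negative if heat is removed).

-10500 J

P₁ = nRT₁/V₁ = 4.95×8.314×284/15.1 = 774 kPa.
Polytropic n=1.4: T₂ = T₁(V₁/V₂)^(n−1) = 284×(0.282)^0.40 = 171 K; P₂ = P₁(V₁/V₂)^n = 132 kPa.
W = (P₁V₁−P₂V₂)/(n−1) = (774×15.1−132×53.5)/0.40 = 11600 J.
ΔU = nCvΔT = 4.95×39.6×(171−284) = -22100 J.
Q = ΔU + W = -10500 J.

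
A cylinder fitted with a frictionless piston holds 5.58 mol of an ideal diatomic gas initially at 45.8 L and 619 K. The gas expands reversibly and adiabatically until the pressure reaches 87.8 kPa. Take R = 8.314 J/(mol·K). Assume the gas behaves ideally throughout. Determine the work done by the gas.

30900 J

P₁ = nRT₁/V₁ = 5.58×8.314×619/45.8 = 627 kPa.
Adiabatic: T₂/T₁ = (P₂/P₁)^((γ−1)/γ) ⇒ T₂ = 619×(0.140)^0.286 = 353 K; V₂ = 187 L.
ΔU = nCvΔT = 5.58×20.8×(353−619) = -30900 J.
Q = 0 for an adiabatic process, so W = −ΔU = 30900 J.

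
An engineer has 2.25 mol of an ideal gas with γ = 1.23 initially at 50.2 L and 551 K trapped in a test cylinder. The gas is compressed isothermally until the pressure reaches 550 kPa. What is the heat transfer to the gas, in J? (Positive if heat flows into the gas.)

-10200 J

P₁ = nRT₁/V₁ = 2.25×8.314×551/50.2 = 205 kPa.
Isothermal: T stays 551 K; PV = const ⇒ V₂ = 18.7 L, P₂ = 550 kPa.
ΔU = 0 (ideal gas, T constant).
W = nRT ln(V₂/V₁) = 2.25×8.314×551×ln(0.373) = -10200 J.
Q = ΔU + W = -10200 J.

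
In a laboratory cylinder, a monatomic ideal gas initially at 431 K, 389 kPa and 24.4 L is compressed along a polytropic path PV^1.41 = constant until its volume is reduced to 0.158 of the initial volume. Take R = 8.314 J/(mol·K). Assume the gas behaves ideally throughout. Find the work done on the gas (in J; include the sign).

n = P₁V₁/(RT₁) = 389×24.4/(8.314×431) = 2.65 mol.
Polytropic n=1.41: T₂ = T₁(V₁/V₂)^(n−1) = 431×(6.33)^0.41 = 918 K; P₂ = P₁(V₁/V₂)^n = 5250 kPa.
W = (P₁V₁−P₂V₂)/(n−1) = (389×24.4−5250×3.86)/0.41 = -26200 J.
Work done on the gas = −W_by = 26200 J.

26200 J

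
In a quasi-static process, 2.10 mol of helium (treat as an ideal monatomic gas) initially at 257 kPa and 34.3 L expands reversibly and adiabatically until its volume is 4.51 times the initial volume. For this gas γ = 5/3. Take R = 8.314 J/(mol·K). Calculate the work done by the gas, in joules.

T₁ = P₁V₁/(nR) = 257×34.3/(2.10×8.314) = 505 K.
Adiabatic: TV^(γ−1) = const ⇒ T₂ = 505×(0.222)^0.667 = 185 K; PV^γ = const ⇒ P₂ = 20.9 kPa.
ΔU = nCvΔT = 2.10×12.5×(185−505) = -8380 J.
Q = 0 for an adiabatic process, so W = −ΔU = 8380 J.

8380 J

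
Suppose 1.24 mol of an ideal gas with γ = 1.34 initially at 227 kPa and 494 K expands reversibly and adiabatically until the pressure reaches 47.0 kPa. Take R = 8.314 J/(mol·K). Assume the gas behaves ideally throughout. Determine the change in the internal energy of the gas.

V₁ = nRT₁/P₁ = 1.24×8.314×494/227 = 22.4 L.
Adiabatic: T₂/T₁ = (P₂/P₁)^((γ−1)/γ) ⇒ T₂ = 494×(0.207)^0.254 = 331 K; V₂ = 72.7 L.
For an ideal gas ΔU = nCvΔT with Cv = R/(γ−1) = 24.5 J/(mol·K).
ΔU = 1.24×24.5×(331−494) = -4930 J.

-4930 J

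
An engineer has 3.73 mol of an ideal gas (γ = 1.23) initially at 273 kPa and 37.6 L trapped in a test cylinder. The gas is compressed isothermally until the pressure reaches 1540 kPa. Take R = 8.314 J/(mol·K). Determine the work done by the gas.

-17800 J

T₁ = P₁V₁/(nR) = 273×37.6/(3.73×8.314) = 331 K.
Isothermal: T stays 331 K; PV = const ⇒ V₂ = 6.67 L, P₂ = 1540 kPa.
W = nRT ln(V₂/V₁) = 3.73×8.314×331×ln(0.177) = -17800 J.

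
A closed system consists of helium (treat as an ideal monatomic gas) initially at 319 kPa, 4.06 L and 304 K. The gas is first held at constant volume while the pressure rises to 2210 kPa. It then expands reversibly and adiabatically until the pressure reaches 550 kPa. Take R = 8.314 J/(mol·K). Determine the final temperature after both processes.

1210 K

n = P₁V₁/(RT₁) = 319×4.06/(8.314×304) = 0.512 mol.
Step 1 — Isochoric: V stays 4.06 L; P/T = const ⇒ T₂ = 2110 K, P₂ = 2210 kPa.
W = 0 (no volume change).
ΔU = nCvΔT = 0.512×12.5×(2110−304) = 11500 J.
Q = ΔU = 11500 J.
State after step 1: P = 2210 kPa, V = 4.06 L, T = 2110 K.
Step 2 — Adiabatic: T₂/T₁ = (P₂/P₁)^((γ−1)/γ) ⇒ T₂ = 2110×(0.249)^0.400 = 1210 K; V₂ = 9.35 L.
ΔU = nCvΔT = 0.512×12.5×(1210−2110) = -5740 J.
Q = 0 for an adiabatic process, so W = −ΔU = 5740 J.
Net over both steps: W = 5740 J, Q = 11500 J, ΔU = 5770 J.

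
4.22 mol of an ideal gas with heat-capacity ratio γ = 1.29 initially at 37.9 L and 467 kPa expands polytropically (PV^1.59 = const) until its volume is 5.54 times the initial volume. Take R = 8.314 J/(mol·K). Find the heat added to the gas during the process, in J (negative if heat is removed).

T₁ = P₁V₁/(nR) = 467×37.9/(4.22×8.314) = 504 K.
Polytropic n=1.59: T₂ = T₁(V₁/V₂)^(n−1) = 504×(0.181)^0.59 = 184 K; P₂ = P₁(V₁/V₂)^n = 30.7 kPa.
W = (P₁V₁−P₂V₂)/(n−1) = (467×37.9−30.7×210)/0.59 = 19100 J.
ΔU = nCvΔT = 4.22×28.7×(184−504) = -38800 J.
Q = ΔU + W = -19700 J.

-19700 J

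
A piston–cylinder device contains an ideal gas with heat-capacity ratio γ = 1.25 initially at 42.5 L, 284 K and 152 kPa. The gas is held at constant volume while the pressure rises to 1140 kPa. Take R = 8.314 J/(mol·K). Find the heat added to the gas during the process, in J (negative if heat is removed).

n = P₁V₁/(RT₁) = 152×42.5/(8.314×284) = 2.74 mol.
Isochoric: V stays 42.5 L; P/T = const ⇒ T₂ = 2130 K, P₂ = 1140 kPa.
W = 0 (no volume change).
ΔU = nCvΔT = 2.74×33.3×(2130−284) = 168000 J.
Q = ΔU = 168000 J.

168000 J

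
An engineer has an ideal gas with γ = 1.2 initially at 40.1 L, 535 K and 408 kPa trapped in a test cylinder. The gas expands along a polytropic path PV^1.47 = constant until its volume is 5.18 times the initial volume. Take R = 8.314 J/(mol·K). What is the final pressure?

36.4 kPa

Polytropic n=1.47: T₂ = T₁(V₁/V₂)^(n−1) = 535×(0.193)^0.47 = 247 K; P₂ = P₁(V₁/V₂)^n = 36.4 kPa.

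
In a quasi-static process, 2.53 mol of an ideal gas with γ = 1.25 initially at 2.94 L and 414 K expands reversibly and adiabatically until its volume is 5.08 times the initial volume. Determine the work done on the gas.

P₁ = nRT₁/V₁ = 2.53×8.314×414/2.94 = 2960 kPa.
Adiabatic: TV^(γ−1) = const ⇒ T₂ = 414×(0.197)^0.250 = 276 K; PV^γ = const ⇒ P₂ = 388 kPa.
ΔU = nCvΔT = 2.53×33.3×(276−414) = -11600 J.
Q = 0 for an adiabatic process, so W = −ΔU = 11600 J.
Work done on the gas = −W_by = -11600 J.

-11600 J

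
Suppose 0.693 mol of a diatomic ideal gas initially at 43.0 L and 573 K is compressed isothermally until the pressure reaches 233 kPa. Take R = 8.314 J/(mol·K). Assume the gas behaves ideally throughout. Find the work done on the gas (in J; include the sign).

3670 J

P₁ = nRT₁/V₁ = 0.693×8.314×573/43.0 = 76.8 kPa.
Isothermal: T stays 573 K; PV = const ⇒ V₂ = 14.2 L, P₂ = 233 kPa.
W = nRT ln(V₂/V₁) = 0.693×8.314×573×ln(0.330) = -3670 J.
Work done on the gas = −W_by = 3670 J.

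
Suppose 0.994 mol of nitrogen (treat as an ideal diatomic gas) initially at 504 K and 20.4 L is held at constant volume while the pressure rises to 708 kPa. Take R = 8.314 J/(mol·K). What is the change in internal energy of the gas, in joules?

25700 J

P₁ = nRT₁/V₁ = 0.994×8.314×504/20.4 = 204 kPa.
Isochoric: V stays 20.4 L; P/T = const ⇒ T₂ = 1750 K, P₂ = 708 kPa.
For an ideal gas ΔU = nCvΔT with Cv = (5/2)R = 20.8 J/(mol·K).
ΔU = 0.994×20.8×(1750−504) = 25700 J.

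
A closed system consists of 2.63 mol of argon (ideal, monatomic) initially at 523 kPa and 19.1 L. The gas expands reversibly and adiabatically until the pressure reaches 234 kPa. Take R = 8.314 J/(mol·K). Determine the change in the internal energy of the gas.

-4120 J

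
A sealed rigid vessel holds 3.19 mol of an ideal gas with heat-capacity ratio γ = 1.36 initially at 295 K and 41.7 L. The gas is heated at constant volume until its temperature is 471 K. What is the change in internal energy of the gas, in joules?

P₁ = nRT₁/V₁ = 3.19×8.314×295/41.7 = 188 kPa.
Isochoric: V stays 41.7 L; P/T = const ⇒ T₂ = 471 K, P₂ = 300 kPa.
For an ideal gas ΔU = nCvΔT with Cv = R/(γ−1) = 23.1 J/(mol·K).
ΔU = 3.19×23.1×(471−295) = 13000 J.

13000 J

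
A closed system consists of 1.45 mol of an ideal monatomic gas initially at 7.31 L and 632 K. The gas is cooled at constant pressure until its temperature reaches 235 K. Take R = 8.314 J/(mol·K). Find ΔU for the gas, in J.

P₁ = nRT₁/V₁ = 1.45×8.314×632/7.31 = 1040 kPa.
Isobaric: P stays 1040 kPa; V/T = const ⇒ T₂ = 235 K, V₂ = 2.72 L.
For an ideal gas ΔU = nCvΔT with Cv = (3/2)R = 12.5 J/(mol·K).
ΔU = 1.45×12.5×(235−632) = -7180 J.

-7180 J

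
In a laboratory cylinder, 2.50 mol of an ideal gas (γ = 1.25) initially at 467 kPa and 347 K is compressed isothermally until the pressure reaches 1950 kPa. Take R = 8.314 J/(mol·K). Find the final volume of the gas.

3.70 L

V₁ = nRT₁/P₁ = 2.50×8.314×347/467 = 15.4 L.
Isothermal: T stays 347 K; PV = const ⇒ V₂ = 3.70 L, P₂ = 1950 kPa.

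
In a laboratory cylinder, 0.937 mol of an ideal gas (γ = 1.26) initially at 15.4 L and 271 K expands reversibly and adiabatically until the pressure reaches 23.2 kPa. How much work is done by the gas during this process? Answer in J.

P₁ = nRT₁/V₁ = 0.937×8.314×271/15.4 = 137 kPa.
Adiabatic: T₂/T₁ = (P₂/P₁)^((γ−1)/γ) ⇒ T₂ = 271×(0.169)^0.206 = 188 K; V₂ = 63.1 L.
ΔU = nCvΔT = 0.937×32.0×(188−271) = -2490 J.
Q = 0 for an adiabatic process, so W = −ΔU = 2490 J.

2490 J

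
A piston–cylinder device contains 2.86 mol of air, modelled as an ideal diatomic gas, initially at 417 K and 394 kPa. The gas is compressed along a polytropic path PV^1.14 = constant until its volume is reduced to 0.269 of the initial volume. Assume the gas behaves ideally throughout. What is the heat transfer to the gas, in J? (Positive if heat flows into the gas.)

V₁ = nRT₁/P₁ = 2.86×8.314×417/394 = 25.2 L.
Polytropic n=1.14: T₂ = T₁(V₁/V₂)^(n−1) = 417×(3.72)^0.14 = 501 K; P₂ = P₁(V₁/V₂)^n = 1760 kPa.
W = (P₁V₁−P₂V₂)/(n−1) = (394×25.2−1760×6.77)/0.14 = -14300 J.
ΔU = nCvΔT = 2.86×20.8×(501−417) = 5000 J.
Q = ΔU + W = -9290 J.

-9290 J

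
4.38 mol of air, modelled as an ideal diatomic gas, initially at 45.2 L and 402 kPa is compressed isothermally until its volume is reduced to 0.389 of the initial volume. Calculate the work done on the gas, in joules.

17200 J

T₁ = P₁V₁/(nR) = 402×45.2/(4.38×8.314) = 499 K.
Isothermal: T stays 499 K; PV = const ⇒ V₂ = 17.6 L, P₂ = 1030 kPa.
W = nRT ln(V₂/V₁) = 4.38×8.314×499×ln(0.389) = -17200 J.
Work done on the gas = −W_by = 17200 J.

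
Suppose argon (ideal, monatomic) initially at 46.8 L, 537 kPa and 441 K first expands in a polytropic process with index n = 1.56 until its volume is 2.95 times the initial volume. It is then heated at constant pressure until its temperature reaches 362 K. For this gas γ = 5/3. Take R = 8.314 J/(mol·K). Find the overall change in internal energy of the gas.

-6750 J

n = P₁V₁/(RT₁) = 537×46.8/(8.314×441) = 6.85 mol.
Step 1 — Polytropic n=1.56: T₂ = T₁(V₁/V₂)^(n−1) = 441×(0.339)^0.56 = 241 K; P₂ = P₁(V₁/V₂)^n = 99.3 kPa.
W = (P₁V₁−P₂V₂)/(n−1) = (537×46.8−99.3×138)/0.56 = 20400 J.
ΔU = nCvΔT = 6.85×12.5×(241−441) = -17100 J.
Q = ΔU + W = 3260 J.
State after step 1: P = 99.3 kPa, V = 138 L, T = 241 K.
Step 2 — Isobaric: P stays 99.3 kPa; V/T = const ⇒ T₂ = 362 K, V₂ = 208 L.
W = PΔV = 99.3×(208−138) kPa·L = 6920 J.
ΔU = nCvΔT = 6.85×12.5×(362−241) = 10400 J.
Q = ΔU + W = nCpΔT = 17300 J.
Net over both steps: W = 27300 J, Q = 20600 J, ΔU = -6750 J.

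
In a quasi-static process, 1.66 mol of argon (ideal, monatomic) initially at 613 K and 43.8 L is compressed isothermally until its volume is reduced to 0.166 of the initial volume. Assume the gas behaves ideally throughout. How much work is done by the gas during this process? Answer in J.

-15200 J

P₁ = nRT₁/V₁ = 1.66×8.314×613/43.8 = 193 kPa.
Isothermal: T stays 613 K; PV = const ⇒ V₂ = 7.27 L, P₂ = 1160 kPa.
W = nRT ln(V₂/V₁) = 1.66×8.314×613×ln(0.166) = -15200 J.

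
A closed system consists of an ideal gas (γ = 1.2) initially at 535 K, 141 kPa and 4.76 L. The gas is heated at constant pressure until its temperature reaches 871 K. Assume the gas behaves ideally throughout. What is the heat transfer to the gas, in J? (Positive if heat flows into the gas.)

n = P₁V₁/(RT₁) = 141×4.76/(8.314×535) = 0.151 mol.
Isobaric: P stays 141 kPa; V/T = const ⇒ T₂ = 871 K, V₂ = 7.75 L.
W = PΔV = 141×(7.75−4.76) kPa·L = 422 J.
ΔU = nCvΔT = 0.151×41.6×(871−535) = 2110 J.
Q = ΔU + W = nCpΔT = 2530 J.

2530 J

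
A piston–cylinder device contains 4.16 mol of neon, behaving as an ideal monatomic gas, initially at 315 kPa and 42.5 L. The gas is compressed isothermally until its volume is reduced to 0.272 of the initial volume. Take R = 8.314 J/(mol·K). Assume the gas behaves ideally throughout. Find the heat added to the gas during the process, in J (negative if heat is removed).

-17400 J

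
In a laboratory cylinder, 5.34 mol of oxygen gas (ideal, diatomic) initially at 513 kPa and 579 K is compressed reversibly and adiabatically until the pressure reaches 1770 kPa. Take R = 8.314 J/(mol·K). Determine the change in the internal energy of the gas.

27300 J

V₁ = nRT₁/P₁ = 5.34×8.314×579/513 = 50.1 L.
Adiabatic: T₂/T₁ = (P₂/P₁)^((γ−1)/γ) ⇒ T₂ = 579×(3.45)^0.286 = 825 K; V₂ = 20.7 L.
For an ideal gas ΔU = nCvΔT with Cv = (5/2)R = 20.8 J/(mol·K).
ΔU = 5.34×20.8×(825−579) = 27300 J.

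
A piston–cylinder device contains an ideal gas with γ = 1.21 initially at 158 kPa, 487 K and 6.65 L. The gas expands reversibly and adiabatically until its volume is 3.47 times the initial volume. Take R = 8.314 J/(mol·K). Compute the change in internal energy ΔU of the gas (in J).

n = P₁V₁/(RT₁) = 158×6.65/(8.314×487) = 0.260 mol.
Adiabatic: TV^(γ−1) = const ⇒ T₂ = 487×(0.288)^0.210 = 375 K; PV^γ = const ⇒ P₂ = 35.1 kPa.
For an ideal gas ΔU = nCvΔT with Cv = R/(γ−1) = 39.6 J/(mol·K).
ΔU = 0.260×39.6×(375−487) = -1150 J.

-1150 J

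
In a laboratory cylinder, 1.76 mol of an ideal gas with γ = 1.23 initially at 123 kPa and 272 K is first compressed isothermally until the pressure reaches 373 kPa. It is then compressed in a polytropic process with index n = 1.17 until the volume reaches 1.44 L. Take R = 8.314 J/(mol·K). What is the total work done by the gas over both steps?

V₁ = nRT₁/P₁ = 1.76×8.314×272/123 = 32.4 L.
Step 1 — Isothermal: T stays 272 K; PV = const ⇒ V₂ = 10.7 L, P₂ = 373 kPa.
ΔU = 0 (ideal gas, T constant).
W = nRT ln(V₂/V₁) = 1.76×8.314×272×ln(0.330) = -4420 J.
Q = ΔU + W = -4420 J.
State after step 1: P = 373 kPa, V = 10.7 L, T = 272 K.
Step 2 — Polytropic n=1.17: T₂ = T₁(V₁/V₂)^(n−1) = 272×(7.41)^0.17 = 382 K; P₂ = P₁(V₁/V₂)^n = 3890 kPa.
W = (P₁V₁−P₂V₂)/(n−1) = (373×10.7−3890×1.44)/0.17 = -9500 J.
ΔU = nCvΔT = 1.76×36.1×(382−272) = 7020 J.
Q = ΔU + W = -2480 J.
Net over both steps: W = -13900 J, Q = -6890 J, ΔU = 7020 J.

-13900 J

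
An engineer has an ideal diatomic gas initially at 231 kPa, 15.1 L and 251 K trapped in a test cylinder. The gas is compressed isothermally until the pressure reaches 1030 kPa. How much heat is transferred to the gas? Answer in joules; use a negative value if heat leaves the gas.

-5210 J

n = P₁V₁/(RT₁) = 231×15.1/(8.314×251) = 1.67 mol.
Isothermal: T stays 251 K; PV = const ⇒ V₂ = 3.39 L, P₂ = 1030 kPa.
ΔU = 0 (ideal gas, T constant).
W = nRT ln(V₂/V₁) = 1.67×8.314×251×ln(0.224) = -5210 J.
Q = ΔU + W = -5210 J.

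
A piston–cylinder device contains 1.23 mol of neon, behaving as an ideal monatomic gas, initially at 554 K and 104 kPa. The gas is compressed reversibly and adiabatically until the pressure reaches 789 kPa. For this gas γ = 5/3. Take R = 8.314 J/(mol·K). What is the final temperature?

V₁ = nRT₁/P₁ = 1.23×8.314×554/104 = 54.5 L.
Adiabatic: T₂/T₁ = (P₂/P₁)^((γ−1)/γ) ⇒ T₂ = 554×(7.59)^0.400 = 1250 K; V₂ = 16.1 L.

1250 K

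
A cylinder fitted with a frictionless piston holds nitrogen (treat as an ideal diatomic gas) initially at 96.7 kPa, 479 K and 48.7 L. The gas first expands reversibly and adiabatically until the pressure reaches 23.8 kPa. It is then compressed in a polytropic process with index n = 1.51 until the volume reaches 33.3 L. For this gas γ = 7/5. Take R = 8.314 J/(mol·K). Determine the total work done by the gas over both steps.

-2440 J

n = P₁V₁/(RT₁) = 96.7×48.7/(8.314×479) = 1.18 mol.
Step 1 — Adiabatic: T₂/T₁ = (P₂/P₁)^((γ−1)/γ) ⇒ T₂ = 479×(0.246)^0.286 = 321 K; V₂ = 133 L.
ΔU = nCvΔT = 1.18×20.8×(321−479) = -3890 J.
Q = 0 for an adiabatic process, so W = −ΔU = 3890 J.
State after step 1: P = 23.8 kPa, V = 133 L, T = 321 K.
Step 2 — Polytropic n=1.51: T₂ = T₁(V₁/V₂)^(n−1) = 321×(3.98)^0.51 = 649 K; P₂ = P₁(V₁/V₂)^n = 192 kPa.
W = (P₁V₁−P₂V₂)/(n−1) = (23.8×133−192×33.3)/0.51 = -6330 J.
ΔU = nCvΔT = 1.18×20.8×(649−321) = 8070 J.
Q = ΔU + W = 1740 J.
Net over both steps: W = -2440 J, Q = 1740 J, ΔU = 4180 J.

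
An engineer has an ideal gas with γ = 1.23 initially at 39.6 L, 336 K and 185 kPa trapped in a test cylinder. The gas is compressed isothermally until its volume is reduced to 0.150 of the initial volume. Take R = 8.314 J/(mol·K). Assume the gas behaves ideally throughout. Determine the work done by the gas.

-13900 J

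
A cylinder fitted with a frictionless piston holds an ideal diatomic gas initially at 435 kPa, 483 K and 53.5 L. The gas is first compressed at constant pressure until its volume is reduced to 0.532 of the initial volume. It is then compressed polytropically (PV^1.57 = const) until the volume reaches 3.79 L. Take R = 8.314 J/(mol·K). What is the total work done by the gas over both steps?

n = P₁V₁/(RT₁) = 435×53.5/(8.314×483) = 5.80 mol.
Step 1 — Isobaric: P stays 435 kPa; V/T = const ⇒ T₂ = 257 K, V₂ = 28.5 L.
W = PΔV = 435×(28.5−53.5) kPa·L = -10900 J.
ΔU = nCvΔT = 5.80×20.8×(257−483) = -27200 J.
Q = ΔU + W = nCpΔT = -38100 J.
State after step 1: P = 435 kPa, V = 28.5 L, T = 257 K.
Step 2 — Polytropic n=1.57: T₂ = T₁(V₁/V₂)^(n−1) = 257×(7.51)^0.57 = 811 K; P₂ = P₁(V₁/V₂)^n = 10300 kPa.
W = (P₁V₁−P₂V₂)/(n−1) = (435×28.5−10300×3.79)/0.57 = -46800 J.
ΔU = nCvΔT = 5.80×20.8×(811−257) = 66700 J.
Q = ΔU + W = 19900 J.
Net over both steps: W = -57700 J, Q = -18200 J, ΔU = 39500 J.

-57700 J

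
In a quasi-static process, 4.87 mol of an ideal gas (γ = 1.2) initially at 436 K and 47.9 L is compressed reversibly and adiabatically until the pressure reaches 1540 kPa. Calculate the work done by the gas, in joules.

P₁ = nRT₁/V₁ = 4.87×8.314×436/47.9 = 369 kPa.
Adiabatic: T₂/T₁ = (P₂/P₁)^((γ−1)/γ) ⇒ T₂ = 436×(4.18)^0.167 = 553 K; V₂ = 14.5 L.
ΔU = nCvΔT = 4.87×41.6×(553−436) = 23800 J.
Q = 0 for an adiabatic process, so W = −ΔU = -23800 J.

-23800 J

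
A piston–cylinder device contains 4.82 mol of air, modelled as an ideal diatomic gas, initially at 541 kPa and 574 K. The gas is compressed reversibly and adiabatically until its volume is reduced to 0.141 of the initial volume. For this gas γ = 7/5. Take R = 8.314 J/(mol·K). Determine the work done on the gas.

68400 J

V₁ = nRT₁/P₁ = 4.82×8.314×574/541 = 42.5 L.
Adiabatic: TV^(γ−1) = const ⇒ T₂ = 574×(7.09)^0.400 = 1260 K; PV^γ = const ⇒ P₂ = 8400 kPa.
ΔU = nCvΔT = 4.82×20.8×(1260−574) = 68400 J.
Q = 0 for an adiabatic process, so W = −ΔU = -68400 J.
Work done on the gas = −W_by = 68400 J.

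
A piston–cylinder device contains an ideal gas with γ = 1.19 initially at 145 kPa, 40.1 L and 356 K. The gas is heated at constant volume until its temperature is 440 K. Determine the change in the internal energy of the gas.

7220 J

n = P₁V₁/(RT₁) = 145×40.1/(8.314×356) = 1.96 mol.
Isochoric: V stays 40.1 L; P/T = const ⇒ T₂ = 440 K, P₂ = 179 kPa.
For an ideal gas ΔU = nCvΔT with Cv = R/(γ−1) = 43.8 J/(mol·K).
ΔU = 1.96×43.8×(440−356) = 7220 J.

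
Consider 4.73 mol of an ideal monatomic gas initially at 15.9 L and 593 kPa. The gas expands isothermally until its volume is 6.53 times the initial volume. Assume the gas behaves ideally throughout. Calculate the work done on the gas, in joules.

T₁ = P₁V₁/(nR) = 593×15.9/(4.73×8.314) = 240 K.
Isothermal: T stays 240 K; PV = const ⇒ V₂ = 104 L, P₂ = 90.8 kPa.
W = nRT ln(V₂/V₁) = 4.73×8.314×240×ln(6.53) = 17700 J.
Work done on the gas = −W_by = -17700 J.

-17700 J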